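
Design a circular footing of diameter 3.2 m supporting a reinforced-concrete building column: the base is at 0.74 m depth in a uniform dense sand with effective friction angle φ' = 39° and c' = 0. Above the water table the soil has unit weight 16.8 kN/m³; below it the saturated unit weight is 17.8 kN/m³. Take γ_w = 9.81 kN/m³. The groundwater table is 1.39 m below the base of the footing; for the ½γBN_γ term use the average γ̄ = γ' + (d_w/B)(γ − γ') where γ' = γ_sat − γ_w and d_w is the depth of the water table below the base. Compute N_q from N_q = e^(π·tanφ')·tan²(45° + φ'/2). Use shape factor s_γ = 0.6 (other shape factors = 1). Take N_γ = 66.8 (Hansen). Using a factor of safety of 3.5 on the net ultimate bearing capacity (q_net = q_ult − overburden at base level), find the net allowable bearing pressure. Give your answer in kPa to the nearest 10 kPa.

q_all(net) ≈ 410 kPa

N_q = e^(π·tan39°)·tan²(64.5°) = 55.96.
Effective surcharge at the founding depth q = γ·D_f = 16.8 × 0.74 = 12.432 kPa.
With d_w = 1.39 m < B, γ̄ = 7.99 + (1.39/3.2) × (16.8 − 7.99) = 11.817 kN/m³.
q_ult = q·N_q + 0.5·γ·B·N_γ·s_γ
     = 12.432 × 55.957 + 0.5 × 11.817 × 3.2 × 66.8 × 0.6
     = 695.66 + 757.79 = 1453.5 kPa.
q_net = 1453.5 − 12.432 = 1441 kPa.
q_all(net) = 1441 / 3.5 = 411.72 kPa.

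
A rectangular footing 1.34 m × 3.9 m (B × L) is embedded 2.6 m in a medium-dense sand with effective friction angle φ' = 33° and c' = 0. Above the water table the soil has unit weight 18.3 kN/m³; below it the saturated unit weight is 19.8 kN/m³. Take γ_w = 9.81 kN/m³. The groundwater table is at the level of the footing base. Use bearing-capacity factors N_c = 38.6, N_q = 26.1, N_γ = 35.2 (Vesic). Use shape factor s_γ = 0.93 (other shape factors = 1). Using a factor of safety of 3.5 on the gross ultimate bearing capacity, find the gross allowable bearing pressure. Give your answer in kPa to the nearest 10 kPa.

q_all ≈ 420 kPa

Effective surcharge at the founding depth q = γ·D_f = 18.3 × 2.6 = 47.58 kPa.
The water table coincides with the base, so in the self-weight term γ → γ' = 9.99 kN/m³.
q_ult = q·N_q + 0.5·γ·B·N_γ·s_γ
     = 47.58 × 26.1 + 0.5 × 9.99 × 1.34 × 35.2 × 0.93
     = 1241.8 + 219.11 = 1460.9 kPa.
q_all = 1460.9 / 3.5 = 417.41 kPa.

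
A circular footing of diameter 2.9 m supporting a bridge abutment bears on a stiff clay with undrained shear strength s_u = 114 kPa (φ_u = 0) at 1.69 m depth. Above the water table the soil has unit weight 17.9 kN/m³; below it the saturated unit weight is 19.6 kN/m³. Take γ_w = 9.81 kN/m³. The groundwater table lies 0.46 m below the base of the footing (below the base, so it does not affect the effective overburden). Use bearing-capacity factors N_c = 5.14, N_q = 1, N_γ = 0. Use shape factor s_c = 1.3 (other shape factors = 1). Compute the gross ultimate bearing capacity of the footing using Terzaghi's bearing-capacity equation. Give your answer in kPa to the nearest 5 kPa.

q_ult ≈ 790 kPa

Effective surcharge at the founding depth q = γ·D_f = 17.9 × 1.69 = 30.251 kPa.
q_ult = c·N_c·s_c + q·N_q
     = 114 × 5.14 × 1.3 + 30.251 × 1
     = 761.75 + 30.251 = 792 kPa.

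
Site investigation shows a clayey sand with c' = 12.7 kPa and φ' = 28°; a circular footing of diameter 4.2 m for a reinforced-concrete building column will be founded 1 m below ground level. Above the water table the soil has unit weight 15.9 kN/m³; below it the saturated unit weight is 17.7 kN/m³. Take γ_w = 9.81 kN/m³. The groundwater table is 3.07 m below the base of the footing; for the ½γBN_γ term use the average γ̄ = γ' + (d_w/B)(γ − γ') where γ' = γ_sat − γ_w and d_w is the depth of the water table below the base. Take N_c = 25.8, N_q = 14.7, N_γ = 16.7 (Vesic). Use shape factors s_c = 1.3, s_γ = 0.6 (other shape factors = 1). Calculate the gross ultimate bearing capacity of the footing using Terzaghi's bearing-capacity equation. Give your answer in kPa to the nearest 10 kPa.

q = γ·D_f = 15.9 × 1 = 15.9 kPa.
γ' = 7.89 kN/m³; averaging over the depth B below the base, γ̄ = γ' + (d_w/B)(γ − γ') = 13.745 kN/m³.
c·N_c·s_c = 12.7 × 25.8 × 1.3 = 425.96 kPa
q·N_q = 15.9 × 14.7 = 233.73 kPa
0.5·γ·B·N_γ·s_γ = 0.5 × 13.745 × 4.2 × 16.7 × 0.6 = 289.22 kPa
q_ult = 425.96 + 233.73 + 289.22 = 948.91 kPa.

q_ult ≈ 950 kPa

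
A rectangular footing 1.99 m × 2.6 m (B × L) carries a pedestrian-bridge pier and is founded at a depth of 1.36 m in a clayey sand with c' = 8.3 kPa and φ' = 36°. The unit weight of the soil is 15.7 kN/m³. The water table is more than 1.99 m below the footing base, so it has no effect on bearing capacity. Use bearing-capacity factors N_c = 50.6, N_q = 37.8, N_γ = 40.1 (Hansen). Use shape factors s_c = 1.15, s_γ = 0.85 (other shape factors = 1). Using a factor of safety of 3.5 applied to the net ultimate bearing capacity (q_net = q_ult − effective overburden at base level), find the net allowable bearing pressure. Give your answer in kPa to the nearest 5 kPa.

q = γ·D_f = 15.7 × 1.36 = 21.352 kPa.
c·N_c·s_c = 8.3 × 50.6 × 1.15 = 482.98 kPa
q·N_q = 21.352 × 37.8 = 807.11 kPa
0.5·γ·B·N_γ·s_γ = 0.5 × 15.7 × 1.99 × 40.1 × 0.85 = 532.46 kPa
q_ult = 482.98 + 807.11 + 532.46 = 1822.5 kPa.
Net ultimate: q_net = 1822.5 − 21.352 = 1801.2 kPa.
q_all(net) = 1801.2 / 3.5 = 514.63 kPa.

q_all(net) ≈ 515 kPa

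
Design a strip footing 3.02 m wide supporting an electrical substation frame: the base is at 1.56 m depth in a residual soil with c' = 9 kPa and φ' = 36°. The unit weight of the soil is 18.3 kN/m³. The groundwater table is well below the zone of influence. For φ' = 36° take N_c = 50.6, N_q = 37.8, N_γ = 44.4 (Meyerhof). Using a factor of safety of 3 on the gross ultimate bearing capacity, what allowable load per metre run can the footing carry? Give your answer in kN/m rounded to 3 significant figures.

≈ 2780 kN/m

q = γ·D_f = 18.3 × 1.56 = 28.548 kPa.
c·N_c = 9 × 50.6 = 455.4 kPa
q·N_q = 28.548 × 37.8 = 1079.1 kPa
0.5·γ·B·N_γ = 0.5 × 18.3 × 3.02 × 44.4 = 1226.9 kPa
q_ult = 455.4 + 1079.1 + 1226.9 = 2761.4 kPa.
Gross allowable pressure q_all = 2761.4 / 3 = 920.47 kPa.
Allowable wall load = q_all × B = 920.47 × 3.02 = 2779.8 kN per metre run.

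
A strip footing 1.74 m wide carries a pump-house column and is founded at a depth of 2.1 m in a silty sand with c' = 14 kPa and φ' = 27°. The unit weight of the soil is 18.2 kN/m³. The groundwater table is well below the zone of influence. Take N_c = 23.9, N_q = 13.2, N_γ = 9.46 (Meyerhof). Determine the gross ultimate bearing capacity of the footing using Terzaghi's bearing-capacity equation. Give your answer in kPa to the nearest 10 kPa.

q_ult ≈ 990 kPa

Overburden at base level: q = 18.2 × 2.1 = 38.22 kPa.
Cohesion term c·N_c = 14 × 23.9 = 334.6 kPa; surcharge term q·N_q = 38.22 × 13.2 = 504.5 kPa; self-weight term 0.5·γ·B·N_γ = 0.5 × 18.2 × 1.74 × 9.46 = 149.79 kPa.
q_ult = 334.6 + 504.5 + 149.79 = 988.89 kPa.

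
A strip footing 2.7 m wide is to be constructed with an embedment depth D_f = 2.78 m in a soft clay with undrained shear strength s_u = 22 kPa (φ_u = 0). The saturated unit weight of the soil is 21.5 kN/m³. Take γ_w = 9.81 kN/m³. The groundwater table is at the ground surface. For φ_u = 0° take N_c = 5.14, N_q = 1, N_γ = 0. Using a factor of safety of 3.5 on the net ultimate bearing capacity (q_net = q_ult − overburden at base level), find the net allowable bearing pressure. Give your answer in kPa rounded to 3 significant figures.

Water table at ground surface, so effective unit weight γ' = 21.5 − 9.81 = 11.69 kN/m³ is used throughout; overburden q = 11.69 × 2.78 = 32.498 kPa.
Cohesion term c·N_c = 22 × 5.14 = 113.08 kPa; surcharge term q·N_q = 32.498 × 1 = 32.498 kPa.
q_ult = 113.08 + 32.498 = 145.58 kPa.
q_net = 145.58 − 32.498 = 113.08 kPa.
q_all(net) = 113.08 / 3.5 = 32.309 kPa.

q_all(net) ≈ 32.3 kPa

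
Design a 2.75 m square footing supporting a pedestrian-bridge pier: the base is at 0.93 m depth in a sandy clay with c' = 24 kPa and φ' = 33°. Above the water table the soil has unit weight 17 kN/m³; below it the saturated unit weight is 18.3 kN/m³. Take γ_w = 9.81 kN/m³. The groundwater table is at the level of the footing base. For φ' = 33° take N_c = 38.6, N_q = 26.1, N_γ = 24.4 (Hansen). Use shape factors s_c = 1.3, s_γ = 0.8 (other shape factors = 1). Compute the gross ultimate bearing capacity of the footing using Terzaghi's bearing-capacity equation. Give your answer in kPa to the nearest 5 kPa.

Effective surcharge at the founding depth q = γ·D_f = 17 × 0.93 = 15.81 kPa.
The water table coincides with the base, so in the self-weight term γ → γ' = 8.49 kN/m³.
q_ult = c·N_c·s_c + q·N_q + 0.5·γ·B·N_γ·s_γ
     = 24 × 38.6 × 1.3 + 15.81 × 26.1 + 0.5 × 8.49 × 2.75 × 24.4 × 0.8
     = 1204.3 + 412.64 + 227.87 = 1844.8 kPa.

q_ult ≈ 1845 kPa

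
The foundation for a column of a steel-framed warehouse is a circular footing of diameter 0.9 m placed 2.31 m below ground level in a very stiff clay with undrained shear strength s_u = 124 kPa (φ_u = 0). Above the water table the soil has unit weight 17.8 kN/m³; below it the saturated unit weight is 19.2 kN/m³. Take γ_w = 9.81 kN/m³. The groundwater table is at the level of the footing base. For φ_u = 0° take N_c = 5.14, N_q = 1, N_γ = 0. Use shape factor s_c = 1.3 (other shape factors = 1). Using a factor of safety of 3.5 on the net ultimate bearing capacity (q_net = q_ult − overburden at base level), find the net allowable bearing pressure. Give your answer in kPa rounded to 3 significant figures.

Effective surcharge at the founding depth q = γ·D_f = 17.8 × 2.31 = 41.118 kPa.
q_ult = c·N_c·s_c + q·N_q
     = 124 × 5.14 × 1.3 + 41.118 × 1
     = 828.57 + 41.118 = 869.69 kPa.
q_net = 869.69 − 41.118 = 828.57 kPa.
q_all(net) = 828.57 / 3.5 = 236.73 kPa.

q_all(net) ≈ 237 kPa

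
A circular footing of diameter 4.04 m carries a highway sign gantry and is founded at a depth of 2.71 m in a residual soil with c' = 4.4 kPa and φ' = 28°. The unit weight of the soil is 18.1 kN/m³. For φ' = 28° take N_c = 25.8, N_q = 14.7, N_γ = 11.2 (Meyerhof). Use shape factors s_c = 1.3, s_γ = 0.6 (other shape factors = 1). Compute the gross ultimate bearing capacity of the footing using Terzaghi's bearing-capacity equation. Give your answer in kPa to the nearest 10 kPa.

q_ult ≈ 1110 kPa

q = γ·D_f = 18.1 × 2.71 = 49.051 kPa.
c·N_c·s_c = 4.4 × 25.8 × 1.3 = 147.58 kPa
q·N_q = 49.051 × 14.7 = 721.05 kPa
0.5·γ·B·N_γ·s_γ = 0.5 × 18.1 × 4.04 × 11.2 × 0.6 = 245.7 kPa
q_ult = 147.58 + 721.05 + 245.7 = 1114.3 kPa.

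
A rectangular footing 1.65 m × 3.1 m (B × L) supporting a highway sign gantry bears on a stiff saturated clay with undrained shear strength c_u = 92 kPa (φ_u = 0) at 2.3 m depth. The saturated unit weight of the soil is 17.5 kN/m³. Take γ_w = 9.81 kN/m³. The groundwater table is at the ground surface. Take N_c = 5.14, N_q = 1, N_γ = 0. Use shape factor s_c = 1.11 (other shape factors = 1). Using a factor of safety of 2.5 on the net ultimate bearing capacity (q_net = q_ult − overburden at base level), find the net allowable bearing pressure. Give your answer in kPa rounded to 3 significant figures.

q_all(net) ≈ 210 kPa

Water table at ground surface, so effective unit weight γ' = 17.5 − 9.81 = 7.69 kN/m³ is used throughout; overburden q = 7.69 × 2.3 = 17.687 kPa.
Cohesion term c·N_c·s_c = 92 × 5.14 × 1.11 = 524.9 kPa; surcharge term q·N_q = 17.687 × 1 = 17.687 kPa.
q_ult = 524.9 + 17.687 = 542.58 kPa.
q_net = 542.58 − 17.687 = 524.9 kPa.
q_all(net) = 524.9 / 2.5 = 209.96 kPa.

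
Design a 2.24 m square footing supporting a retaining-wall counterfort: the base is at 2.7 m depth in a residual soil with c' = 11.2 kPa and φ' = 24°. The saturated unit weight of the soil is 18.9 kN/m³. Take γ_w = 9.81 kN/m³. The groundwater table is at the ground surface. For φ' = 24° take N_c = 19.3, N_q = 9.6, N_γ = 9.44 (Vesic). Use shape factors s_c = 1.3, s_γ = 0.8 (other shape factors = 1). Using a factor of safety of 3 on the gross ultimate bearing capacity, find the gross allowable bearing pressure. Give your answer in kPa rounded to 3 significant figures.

γ' = 18.9 − 9.81 = 9.09 kN/m³ (submerged throughout). q = 9.09 × 2.7 = 24.543 kPa; the same γ' applies in the ½γBN_γ term.
c·N_c·s_c = 11.2 × 19.3 × 1.3 = 281.01 kPa
q·N_q = 24.543 × 9.6 = 235.61 kPa
0.5·γ·B·N_γ·s_γ = 0.5 × 9.09 × 2.24 × 9.44 × 0.8 = 76.885 kPa
q_ult = 281.01 + 235.61 + 76.885 = 593.51 kPa.
q_all = 593.51 / 3 = 197.84 kPa.

q_all ≈ 198 kPa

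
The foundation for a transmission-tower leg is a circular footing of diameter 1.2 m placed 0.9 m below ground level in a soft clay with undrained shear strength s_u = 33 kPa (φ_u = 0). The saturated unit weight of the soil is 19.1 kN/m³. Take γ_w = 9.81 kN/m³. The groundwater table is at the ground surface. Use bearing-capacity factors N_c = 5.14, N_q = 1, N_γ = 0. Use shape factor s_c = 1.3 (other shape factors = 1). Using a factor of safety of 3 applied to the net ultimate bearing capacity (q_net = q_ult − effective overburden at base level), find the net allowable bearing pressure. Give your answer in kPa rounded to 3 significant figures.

Water table at ground surface, so effective unit weight γ' = 19.1 − 9.81 = 9.29 kN/m³ is used throughout; overburden q = 9.29 × 0.9 = 8.361 kPa.
Cohesion term c·N_c·s_c = 33 × 5.14 × 1.3 = 220.51 kPa; surcharge term q·N_q = 8.361 × 1 = 8.361 kPa.
q_ult = 220.51 + 8.361 = 228.87 kPa.
Net ultimate: q_net = 228.87 − 8.361 = 220.51 kPa.
q_all(net) = 220.51 / 3 = 73.502 kPa.

q_all(net) ≈ 73.5 kPa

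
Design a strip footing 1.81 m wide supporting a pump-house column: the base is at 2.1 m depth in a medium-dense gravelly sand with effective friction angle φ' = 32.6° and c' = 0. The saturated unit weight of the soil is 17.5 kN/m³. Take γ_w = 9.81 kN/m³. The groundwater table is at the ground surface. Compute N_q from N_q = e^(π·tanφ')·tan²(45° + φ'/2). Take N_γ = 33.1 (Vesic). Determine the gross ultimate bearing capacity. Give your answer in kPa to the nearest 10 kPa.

tan32.6° = 0.6395, so N_q = e^(π×0.6395)·tan²(61.3°) = 7.457 × 3.336 = 24.88.
γ' = 17.5 − 9.81 = 7.69 kN/m³ (submerged throughout). q = 7.69 × 2.1 = 16.149 kPa; the same γ' applies in the ½γBN_γ term.
q·N_q = 16.149 × 24.878 = 401.75 kPa
0.5·γ·B·N_γ = 0.5 × 7.69 × 1.81 × 33.1 = 230.36 kPa
q_ult = 401.75 + 230.36 = 632.11 kPa.

q_ult ≈ 630 kPa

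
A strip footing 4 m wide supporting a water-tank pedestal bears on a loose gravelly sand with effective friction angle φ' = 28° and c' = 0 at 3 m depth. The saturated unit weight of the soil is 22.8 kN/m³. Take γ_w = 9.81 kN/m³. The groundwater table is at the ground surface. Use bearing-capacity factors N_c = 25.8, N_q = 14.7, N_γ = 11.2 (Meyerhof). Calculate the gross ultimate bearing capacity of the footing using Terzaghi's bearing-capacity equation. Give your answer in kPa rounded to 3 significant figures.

Water table at ground surface, so effective unit weight γ' = 22.8 − 9.81 = 12.99 kN/m³ is used throughout; overburden q = 12.99 × 3 = 38.97 kPa; the same γ' applies in the ½γBN_γ term.
Surcharge term q·N_q = 38.97 × 14.7 = 572.86 kPa; self-weight term 0.5·γ·B·N_γ = 0.5 × 12.99 × 4 × 11.2 = 290.98 kPa.
q_ult = 572.86 + 290.98 = 863.83 kPa.

q_ult ≈ 864 kPa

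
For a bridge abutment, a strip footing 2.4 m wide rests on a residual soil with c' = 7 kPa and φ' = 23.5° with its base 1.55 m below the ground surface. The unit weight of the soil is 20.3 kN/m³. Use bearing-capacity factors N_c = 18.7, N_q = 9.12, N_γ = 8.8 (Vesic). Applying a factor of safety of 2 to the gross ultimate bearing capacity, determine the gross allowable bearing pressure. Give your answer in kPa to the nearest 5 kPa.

Effective surcharge at the founding depth q = γ·D_f = 20.3 × 1.55 = 31.465 kPa.
q_ult = c·N_c + q·N_q + 0.5·γ·B·N_γ
     = 7 × 18.7 + 31.465 × 9.12 + 0.5 × 20.3 × 2.4 × 8.8
     = 130.9 + 286.96 + 214.37 = 632.23 kPa.
q_all = q_ult / FS = 632.23 / 2 = 316.11 kPa.

q_all ≈ 315 kPa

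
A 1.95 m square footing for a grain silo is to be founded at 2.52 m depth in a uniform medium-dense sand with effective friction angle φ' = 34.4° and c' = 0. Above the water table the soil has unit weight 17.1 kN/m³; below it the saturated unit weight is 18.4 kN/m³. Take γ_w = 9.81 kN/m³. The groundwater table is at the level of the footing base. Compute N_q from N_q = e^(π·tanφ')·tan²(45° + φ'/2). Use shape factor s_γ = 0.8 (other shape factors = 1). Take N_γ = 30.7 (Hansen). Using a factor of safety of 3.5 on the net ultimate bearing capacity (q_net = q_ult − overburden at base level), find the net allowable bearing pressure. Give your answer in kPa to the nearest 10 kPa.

q_all(net) ≈ 430 kPa

N_q = e^(π·tan34.4°)·tan²(62.2°) = 30.92.
Effective surcharge at the founding depth q = γ·D_f = 17.1 × 2.52 = 43.092 kPa.
The water table coincides with the base, so in the self-weight term γ → γ' = 8.59 kN/m³.
q_ult = q·N_q + 0.5·γ·B·N_γ·s_γ
     = 43.092 × 30.917 + 0.5 × 8.59 × 1.95 × 30.7 × 0.8
     = 1332.3 + 205.7 = 1538 kPa.
q_net = 1538 − 43.092 = 1494.9 kPa.
q_all(net) = 1494.9 / 3.5 = 427.1 kPa.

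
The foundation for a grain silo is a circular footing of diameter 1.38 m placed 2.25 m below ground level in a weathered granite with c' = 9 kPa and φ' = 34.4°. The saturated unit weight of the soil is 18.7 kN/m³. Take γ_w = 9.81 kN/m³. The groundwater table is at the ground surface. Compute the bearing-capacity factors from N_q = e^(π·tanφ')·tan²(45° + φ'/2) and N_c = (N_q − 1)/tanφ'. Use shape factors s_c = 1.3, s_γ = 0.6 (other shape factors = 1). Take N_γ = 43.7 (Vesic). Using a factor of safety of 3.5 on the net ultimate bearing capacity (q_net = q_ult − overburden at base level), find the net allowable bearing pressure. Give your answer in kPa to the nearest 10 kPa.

N_q = e^(π·tan34.4°)·tan²(62.2°) = 30.92; N_c = (N_q − 1)/tanφ' = 43.69.
γ' = 18.7 − 9.81 = 8.89 kN/m³ (submerged throughout). q = 8.89 × 2.25 = 20.002 kPa; the same γ' applies in the ½γBN_γ term.
c·N_c·s_c = 9 × 43.692 × 1.3 = 511.2 kPa
q·N_q = 20.002 × 30.917 = 618.41 kPa
0.5·γ·B·N_γ·s_γ = 0.5 × 8.89 × 1.38 × 43.7 × 0.6 = 160.84 kPa
q_ult = 511.2 + 618.41 + 160.84 = 1290.4 kPa.
q_net = 1290.4 − 20.002 = 1270.4 kPa.
q_all(net) = 1270.4 / 3.5 = 362.98 kPa.

q_all(net) ≈ 360 kPa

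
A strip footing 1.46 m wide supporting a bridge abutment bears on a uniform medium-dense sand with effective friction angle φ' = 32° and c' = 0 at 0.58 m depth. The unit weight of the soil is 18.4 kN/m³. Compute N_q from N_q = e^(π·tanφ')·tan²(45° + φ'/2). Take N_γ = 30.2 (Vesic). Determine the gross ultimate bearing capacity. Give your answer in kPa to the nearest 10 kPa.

tan32° = 0.6249, so N_q = e^(π×0.6249)·tan²(61°) = 7.121 × 3.255 = 23.18.
Effective surcharge at the founding depth q = γ·D_f = 18.4 × 0.58 = 10.672 kPa.
q_ult = q·N_q + 0.5·γ·B·N_γ
     = 10.672 × 23.177 + 0.5 × 18.4 × 1.46 × 30.2
     = 247.34 + 405.65 = 652.99 kPa.

q_ult ≈ 650 kPa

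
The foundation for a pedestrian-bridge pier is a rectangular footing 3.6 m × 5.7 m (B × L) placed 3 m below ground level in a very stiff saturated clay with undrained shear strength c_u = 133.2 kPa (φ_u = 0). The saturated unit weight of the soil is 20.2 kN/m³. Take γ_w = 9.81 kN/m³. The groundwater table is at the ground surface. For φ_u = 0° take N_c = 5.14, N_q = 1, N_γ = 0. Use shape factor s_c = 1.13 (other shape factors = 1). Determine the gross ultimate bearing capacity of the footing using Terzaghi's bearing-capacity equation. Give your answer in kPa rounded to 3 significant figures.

q_ult ≈ 805 kPa

Water table at ground surface, so effective unit weight γ' = 20.2 − 9.81 = 10.39 kN/m³ is used throughout; overburden q = 10.39 × 3 = 31.17 kPa.
Cohesion term c·N_c·s_c = 133.2 × 5.14 × 1.13 = 773.65 kPa; surcharge term q·N_q = 31.17 × 1 = 31.17 kPa.
q_ult = 773.65 + 31.17 = 804.82 kPa.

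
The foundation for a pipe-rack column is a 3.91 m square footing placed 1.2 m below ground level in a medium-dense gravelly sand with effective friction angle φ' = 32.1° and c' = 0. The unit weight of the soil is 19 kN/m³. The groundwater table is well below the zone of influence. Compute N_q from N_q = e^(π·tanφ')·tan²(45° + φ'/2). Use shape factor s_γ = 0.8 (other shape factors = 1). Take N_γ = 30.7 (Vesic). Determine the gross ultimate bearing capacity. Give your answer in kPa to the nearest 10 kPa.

q_ult ≈ 1450 kPa

tan32.1° = 0.6273, so N_q = e^(π×0.6273)·tan²(61.05°) = 7.176 × 3.268 = 23.45.
Effective surcharge at the founding depth q = γ·D_f = 19 × 1.2 = 22.8 kPa.
q_ult = q·N_q + 0.5·γ·B·N_γ·s_γ
     = 22.8 × 23.451 + 0.5 × 19 × 3.91 × 30.7 × 0.8
     = 534.68 + 912.28 = 1447 kPa.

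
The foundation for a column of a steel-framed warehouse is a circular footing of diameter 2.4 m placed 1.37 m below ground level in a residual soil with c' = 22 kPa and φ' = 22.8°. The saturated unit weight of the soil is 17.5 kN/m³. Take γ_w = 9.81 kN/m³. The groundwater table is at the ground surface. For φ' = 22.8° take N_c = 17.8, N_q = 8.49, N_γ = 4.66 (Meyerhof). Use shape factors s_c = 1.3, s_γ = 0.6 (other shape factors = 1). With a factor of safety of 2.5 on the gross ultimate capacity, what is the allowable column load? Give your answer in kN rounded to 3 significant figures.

P_all ≈ 1130 kN

With the water table at the surface the whole profile is submerged: γ' = 17.5 − 9.81 = 7.69 kN/m³, so q = γ'·D_f = 10.535 kPa; the same γ' applies in the ½γBN_γ term.
q_ult = c·N_c·s_c + q·N_q + 0.5·γ·B·N_γ·s_γ
     = 22 × 17.8 × 1.3 + 10.535 × 8.49 + 0.5 × 7.69 × 2.4 × 4.66 × 0.6
     = 509.08 + 89.445 + 25.801 = 624.33 kPa.
Gross allowable pressure q_all = 624.33 / 2.5 = 249.73 kPa.
Footing area = 4.5239 m², so allowable column load = 249.73 × 4.5239 = 1129.8 kN.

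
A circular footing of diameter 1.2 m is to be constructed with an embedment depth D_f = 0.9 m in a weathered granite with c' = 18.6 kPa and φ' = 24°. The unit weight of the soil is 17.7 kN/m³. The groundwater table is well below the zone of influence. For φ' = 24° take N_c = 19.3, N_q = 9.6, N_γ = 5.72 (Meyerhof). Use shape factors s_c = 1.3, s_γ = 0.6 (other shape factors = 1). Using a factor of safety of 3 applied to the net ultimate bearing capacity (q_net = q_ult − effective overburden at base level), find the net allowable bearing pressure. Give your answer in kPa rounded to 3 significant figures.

Overburden at base level: q = 17.7 × 0.9 = 15.93 kPa.
Cohesion term c·N_c·s_c = 18.6 × 19.3 × 1.3 = 466.67 kPa; surcharge term q·N_q = 15.93 × 9.6 = 152.93 kPa; self-weight term 0.5·γ·B·N_γ·s_γ = 0.5 × 17.7 × 1.2 × 5.72 × 0.6 = 36.448 kPa.
q_ult = 466.67 + 152.93 + 36.448 = 656.05 kPa.
Net ultimate: q_net = 656.05 − 15.93 = 640.12 kPa.
q_all(net) = 640.12 / 3 = 213.37 kPa.

q_all(net) ≈ 213 kPa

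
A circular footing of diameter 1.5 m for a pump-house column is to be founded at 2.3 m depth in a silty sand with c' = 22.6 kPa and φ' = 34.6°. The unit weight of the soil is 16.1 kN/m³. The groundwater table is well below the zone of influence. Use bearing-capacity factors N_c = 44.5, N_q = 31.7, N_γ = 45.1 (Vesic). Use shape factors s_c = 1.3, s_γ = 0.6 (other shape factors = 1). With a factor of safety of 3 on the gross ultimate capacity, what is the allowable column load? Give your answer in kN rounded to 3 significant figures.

P_all ≈ 1650 kN

Effective surcharge at the founding depth q = γ·D_f = 16.1 × 2.3 = 37.03 kPa.
q_ult = c·N_c·s_c + q·N_q + 0.5·γ·B·N_γ·s_γ
     = 22.6 × 44.5 × 1.3 + 37.03 × 31.7 + 0.5 × 16.1 × 1.5 × 45.1 × 0.6
     = 1307.4 + 1173.9 + 326.75 = 2808 kPa.
Gross allowable pressure q_all = 2808 / 3 = 936 kPa.
Footing area = 1.7671 m², so allowable column load = 936 × 1.7671 = 1654 kN.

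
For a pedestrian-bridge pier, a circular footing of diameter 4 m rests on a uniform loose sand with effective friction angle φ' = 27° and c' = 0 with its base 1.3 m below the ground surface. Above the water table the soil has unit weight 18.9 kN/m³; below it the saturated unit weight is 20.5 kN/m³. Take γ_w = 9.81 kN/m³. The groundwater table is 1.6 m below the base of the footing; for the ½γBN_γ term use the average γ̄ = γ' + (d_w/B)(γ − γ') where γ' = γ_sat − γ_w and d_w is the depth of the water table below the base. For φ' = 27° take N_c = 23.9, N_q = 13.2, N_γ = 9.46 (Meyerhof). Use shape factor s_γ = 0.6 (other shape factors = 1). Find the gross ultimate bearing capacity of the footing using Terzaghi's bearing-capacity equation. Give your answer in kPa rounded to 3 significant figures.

q_ult ≈ 483 kPa

q = γ·D_f = 18.9 × 1.3 = 24.57 kPa.
γ' = 10.69 kN/m³; averaging over the depth B below the base, γ̄ = γ' + (d_w/B)(γ − γ') = 13.974 kN/m³.
q·N_q = 24.57 × 13.2 = 324.32 kPa
0.5·γ·B·N_γ·s_γ = 0.5 × 13.974 × 4 × 9.46 × 0.6 = 158.63 kPa
q_ult = 324.32 + 158.63 = 482.96 kPa.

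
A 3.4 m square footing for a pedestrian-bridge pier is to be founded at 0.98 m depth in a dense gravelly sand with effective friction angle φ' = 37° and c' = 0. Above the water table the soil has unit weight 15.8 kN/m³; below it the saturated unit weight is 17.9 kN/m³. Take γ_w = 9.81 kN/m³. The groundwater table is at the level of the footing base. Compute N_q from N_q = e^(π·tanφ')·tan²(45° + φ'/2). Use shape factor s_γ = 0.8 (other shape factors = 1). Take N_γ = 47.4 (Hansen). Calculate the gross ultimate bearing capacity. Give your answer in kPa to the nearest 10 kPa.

tan37° = 0.7536, so N_q = e^(π×0.7536)·tan²(63.5°) = 10.669 × 4.023 = 42.92.
Effective surcharge at the founding depth q = γ·D_f = 15.8 × 0.98 = 15.484 kPa.
The water table coincides with the base, so in the self-weight term γ → γ' = 8.09 kN/m³.
q_ult = q·N_q + 0.5·γ·B·N_γ·s_γ
     = 15.484 × 42.92 + 0.5 × 8.09 × 3.4 × 47.4 × 0.8
     = 664.57 + 521.51 = 1186.1 kPa.

q_ult ≈ 1190 kPa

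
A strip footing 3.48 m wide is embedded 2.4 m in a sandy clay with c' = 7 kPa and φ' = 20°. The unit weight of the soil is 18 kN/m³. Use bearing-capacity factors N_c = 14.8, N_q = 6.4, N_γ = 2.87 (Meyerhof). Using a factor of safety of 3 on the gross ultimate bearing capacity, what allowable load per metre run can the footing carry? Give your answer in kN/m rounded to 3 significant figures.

Effective surcharge at the founding depth q = γ·D_f = 18 × 2.4 = 43.2 kPa.
q_ult = c·N_c + q·N_q + 0.5·γ·B·N_γ
     = 7 × 14.8 + 43.2 × 6.4 + 0.5 × 18 × 3.48 × 2.87
     = 103.6 + 276.48 + 89.888 = 469.97 kPa.
Gross allowable pressure q_all = 469.97 / 3 = 156.66 kPa.
Allowable wall load = q_all × B = 156.66 × 3.48 = 545.16 kN per metre run.

≈ 545 kN/m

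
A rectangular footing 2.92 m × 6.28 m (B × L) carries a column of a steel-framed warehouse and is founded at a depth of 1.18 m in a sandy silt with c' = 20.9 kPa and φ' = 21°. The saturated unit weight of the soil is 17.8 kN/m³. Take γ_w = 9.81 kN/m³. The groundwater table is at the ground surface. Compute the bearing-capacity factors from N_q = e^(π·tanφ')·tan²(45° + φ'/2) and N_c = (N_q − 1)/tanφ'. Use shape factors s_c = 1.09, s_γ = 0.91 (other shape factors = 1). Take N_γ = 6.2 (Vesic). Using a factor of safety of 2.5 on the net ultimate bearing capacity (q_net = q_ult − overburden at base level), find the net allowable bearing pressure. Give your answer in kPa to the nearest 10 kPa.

N_q = e^(π·tan21°)·tan²(55.5°) = 7.07; N_c = (N_q − 1)/tanφ' = 15.81.
With the water table at the surface the whole profile is submerged: γ' = 17.8 − 9.81 = 7.99 kN/m³, so q = γ'·D_f = 9.4282 kPa; the same γ' applies in the ½γBN_γ term.
q_ult = c·N_c·s_c + q·N_q + 0.5·γ·B·N_γ·s_γ
     = 20.9 × 15.815 × 1.09 + 9.4282 × 7.0708 + 0.5 × 7.99 × 2.92 × 6.2 × 0.91
     = 360.28 + 66.665 + 65.816 = 492.76 kPa.
q_net = 492.76 − 9.4282 = 483.33 kPa.
q_all(net) = 483.33 / 2.5 = 193.33 kPa.

q_all(net) ≈ 190 kPa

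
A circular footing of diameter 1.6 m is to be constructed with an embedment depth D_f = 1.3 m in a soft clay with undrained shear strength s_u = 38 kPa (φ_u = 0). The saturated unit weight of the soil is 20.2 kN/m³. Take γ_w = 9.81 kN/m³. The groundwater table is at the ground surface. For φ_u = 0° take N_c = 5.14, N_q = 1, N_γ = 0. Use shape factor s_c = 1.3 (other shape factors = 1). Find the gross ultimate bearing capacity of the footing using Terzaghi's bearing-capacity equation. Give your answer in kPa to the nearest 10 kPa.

q_ult ≈ 270 kPa

With the water table at the surface the whole profile is submerged: γ' = 20.2 − 9.81 = 10.39 kN/m³, so q = γ'·D_f = 13.507 kPa.
q_ult = c·N_c·s_c + q·N_q
     = 38 × 5.14 × 1.3 + 13.507 × 1
     = 253.92 + 13.507 = 267.42 kPa.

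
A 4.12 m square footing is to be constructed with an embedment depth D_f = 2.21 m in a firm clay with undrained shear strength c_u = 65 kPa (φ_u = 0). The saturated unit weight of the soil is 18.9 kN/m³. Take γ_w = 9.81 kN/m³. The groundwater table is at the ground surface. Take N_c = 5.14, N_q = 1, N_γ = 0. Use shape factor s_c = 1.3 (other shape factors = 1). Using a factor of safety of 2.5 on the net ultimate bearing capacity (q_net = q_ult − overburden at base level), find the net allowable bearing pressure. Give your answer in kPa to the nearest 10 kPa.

γ' = 18.9 − 9.81 = 9.09 kN/m³ (submerged throughout). q = 9.09 × 2.21 = 20.089 kPa.
c·N_c·s_c = 65 × 5.14 × 1.3 = 434.33 kPa
q·N_q = 20.089 × 1 = 20.089 kPa
q_ult = 434.33 + 20.089 = 454.42 kPa.
q_net = 454.42 − 20.089 = 434.33 kPa.
q_all(net) = 434.33 / 2.5 = 173.73 kPa.

q_all(net) ≈ 170 kPa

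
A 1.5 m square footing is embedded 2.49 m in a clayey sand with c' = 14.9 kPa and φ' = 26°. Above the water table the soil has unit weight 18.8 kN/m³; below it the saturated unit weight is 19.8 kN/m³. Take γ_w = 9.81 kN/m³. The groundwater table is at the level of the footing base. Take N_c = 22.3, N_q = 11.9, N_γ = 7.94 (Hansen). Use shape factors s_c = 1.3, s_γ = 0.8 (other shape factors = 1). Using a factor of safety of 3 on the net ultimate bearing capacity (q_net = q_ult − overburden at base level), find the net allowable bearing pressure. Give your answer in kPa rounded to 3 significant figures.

q_all(net) ≈ 330 kPa

q = γ·D_f = 18.8 × 2.49 = 46.812 kPa.
For the ½γBN_γ term take γ' = 19.8 − 9.81 = 9.99 kN/m³ (soil below base is submerged).
c·N_c·s_c = 14.9 × 22.3 × 1.3 = 431.95 kPa
q·N_q = 46.812 × 11.9 = 557.06 kPa
0.5·γ·B·N_γ·s_γ = 0.5 × 9.99 × 1.5 × 7.94 × 0.8 = 47.592 kPa
q_ult = 431.95 + 557.06 + 47.592 = 1036.6 kPa.
q_net = 1036.6 − 46.812 = 989.79 kPa.
q_all(net) = 989.79 / 3 = 329.93 kPa.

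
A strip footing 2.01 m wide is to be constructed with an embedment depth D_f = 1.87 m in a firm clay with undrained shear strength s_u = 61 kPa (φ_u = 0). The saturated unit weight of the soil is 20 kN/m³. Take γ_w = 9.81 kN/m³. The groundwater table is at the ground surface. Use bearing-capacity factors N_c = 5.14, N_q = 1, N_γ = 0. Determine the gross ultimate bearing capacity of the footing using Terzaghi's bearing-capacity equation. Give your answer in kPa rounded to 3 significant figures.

γ' = 20 − 9.81 = 10.19 kN/m³ (submerged throughout). q = 10.19 × 1.87 = 19.055 kPa.
c·N_c = 61 × 5.14 = 313.54 kPa
q·N_q = 19.055 × 1 = 19.055 kPa
q_ult = 313.54 + 19.055 = 332.6 kPa.

q_ult ≈ 333 kPa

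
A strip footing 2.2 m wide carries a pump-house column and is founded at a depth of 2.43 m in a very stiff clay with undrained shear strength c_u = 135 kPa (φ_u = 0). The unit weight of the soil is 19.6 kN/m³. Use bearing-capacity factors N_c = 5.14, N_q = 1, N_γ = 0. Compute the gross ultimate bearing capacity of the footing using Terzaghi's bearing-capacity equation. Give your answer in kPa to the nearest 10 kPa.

q_ult ≈ 740 kPa

Effective surcharge at the founding depth q = γ·D_f = 19.6 × 2.43 = 47.628 kPa.
q_ult = c·N_c + q·N_q
     = 135 × 5.14 + 47.628 × 1
     = 693.9 + 47.628 = 741.53 kPa.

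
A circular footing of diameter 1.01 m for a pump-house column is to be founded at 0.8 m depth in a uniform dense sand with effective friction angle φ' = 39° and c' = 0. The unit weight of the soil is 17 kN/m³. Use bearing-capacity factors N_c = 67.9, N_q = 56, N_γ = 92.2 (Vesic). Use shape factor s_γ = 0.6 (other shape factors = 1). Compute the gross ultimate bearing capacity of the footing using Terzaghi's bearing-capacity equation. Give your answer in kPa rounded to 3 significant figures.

Effective surcharge at the founding depth q = γ·D_f = 17 × 0.8 = 13.6 kPa.
q_ult = q·N_q + 0.5·γ·B·N_γ·s_γ
     = 13.6 × 56 + 0.5 × 17 × 1.01 × 92.2 × 0.6
     = 761.6 + 474.92 = 1236.5 kPa.

q_ult ≈ 1240 kPa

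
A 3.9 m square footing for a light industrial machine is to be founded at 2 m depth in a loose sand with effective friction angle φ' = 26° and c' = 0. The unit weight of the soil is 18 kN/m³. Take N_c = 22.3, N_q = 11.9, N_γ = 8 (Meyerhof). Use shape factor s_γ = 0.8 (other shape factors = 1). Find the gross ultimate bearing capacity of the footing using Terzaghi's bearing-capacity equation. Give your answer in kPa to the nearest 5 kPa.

q_ult ≈ 655 kPa

Effective surcharge at the founding depth q = γ·D_f = 18 × 2 = 36 kPa.
q_ult = q·N_q + 0.5·γ·B·N_γ·s_γ
     = 36 × 11.9 + 0.5 × 18 × 3.9 × 8 × 0.8
     = 428.4 + 224.64 = 653.04 kPa.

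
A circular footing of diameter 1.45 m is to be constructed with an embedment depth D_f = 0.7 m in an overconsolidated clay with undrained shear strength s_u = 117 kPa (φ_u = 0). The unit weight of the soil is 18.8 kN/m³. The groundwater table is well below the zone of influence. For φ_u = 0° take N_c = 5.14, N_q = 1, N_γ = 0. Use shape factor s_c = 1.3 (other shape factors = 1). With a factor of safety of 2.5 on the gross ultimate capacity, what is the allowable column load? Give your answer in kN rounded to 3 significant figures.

Effective surcharge at the founding depth q = γ·D_f = 18.8 × 0.7 = 13.16 kPa.
q_ult = c·N_c·s_c + q·N_q
     = 117 × 5.14 × 1.3 + 13.16 × 1
     = 781.79 + 13.16 = 794.95 kPa.
Gross allowable pressure q_all = 794.95 / 2.5 = 317.98 kPa.
Footing area = 1.6513 m², so allowable column load = 317.98 × 1.6513 = 525.08 kN.

P_all ≈ 525 kN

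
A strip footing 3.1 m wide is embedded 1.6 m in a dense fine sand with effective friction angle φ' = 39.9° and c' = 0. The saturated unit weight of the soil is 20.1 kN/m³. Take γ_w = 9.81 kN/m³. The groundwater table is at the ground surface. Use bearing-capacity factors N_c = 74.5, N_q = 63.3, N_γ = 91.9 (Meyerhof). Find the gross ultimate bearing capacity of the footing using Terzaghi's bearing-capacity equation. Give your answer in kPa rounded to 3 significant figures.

Water table at ground surface, so effective unit weight γ' = 20.1 − 9.81 = 10.29 kN/m³ is used throughout; overburden q = 10.29 × 1.6 = 16.464 kPa; the same γ' applies in the ½γBN_γ term.
Surcharge term q·N_q = 16.464 × 63.3 = 1042.2 kPa; self-weight term 0.5·γ·B·N_γ = 0.5 × 10.29 × 3.1 × 91.9 = 1465.8 kPa.
q_ult = 1042.2 + 1465.8 = 2507.9 kPa.

q_ult ≈ 2510 kPa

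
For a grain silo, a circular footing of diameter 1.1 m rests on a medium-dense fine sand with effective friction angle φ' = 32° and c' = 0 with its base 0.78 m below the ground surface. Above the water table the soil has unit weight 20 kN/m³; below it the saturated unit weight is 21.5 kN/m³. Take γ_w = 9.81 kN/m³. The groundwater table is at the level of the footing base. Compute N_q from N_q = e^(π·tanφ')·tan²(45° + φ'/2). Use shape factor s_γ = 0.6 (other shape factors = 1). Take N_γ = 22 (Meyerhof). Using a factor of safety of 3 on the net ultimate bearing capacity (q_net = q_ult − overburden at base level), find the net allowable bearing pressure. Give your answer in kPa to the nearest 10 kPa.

N_q = e^(π·tan32°)·tan²(61°) = 23.18.
Overburden at base level: q = 20 × 0.78 = 15.6 kPa.
Below the base the soil is submerged, so the ½γBN_γ term uses γ' = 21.5 − 9.81 = 11.69 kN/m³.
Surcharge term q·N_q = 15.6 × 23.177 = 361.56 kPa; self-weight term 0.5·γ·B·N_γ·s_γ = 0.5 × 11.69 × 1.1 × 22 × 0.6 = 84.869 kPa.
q_ult = 361.56 + 84.869 = 446.43 kPa.
q_net = 446.43 − 15.6 = 430.83 kPa.
q_all(net) = 430.83 / 3 = 143.61 kPa.

q_all(net) ≈ 140 kPa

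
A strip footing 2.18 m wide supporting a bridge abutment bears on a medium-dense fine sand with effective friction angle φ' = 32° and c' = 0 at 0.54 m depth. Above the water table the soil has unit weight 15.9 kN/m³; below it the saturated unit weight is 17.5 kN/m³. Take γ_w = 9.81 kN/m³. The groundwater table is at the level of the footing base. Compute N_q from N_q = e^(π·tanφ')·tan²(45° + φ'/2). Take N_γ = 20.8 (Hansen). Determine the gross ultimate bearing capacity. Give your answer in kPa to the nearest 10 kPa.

q_ult ≈ 370 kPa

tan32° = 0.6249, so N_q = e^(π×0.6249)·tan²(61°) = 7.121 × 3.255 = 23.18.
q = γ·D_f = 15.9 × 0.54 = 8.586 kPa.
For the ½γBN_γ term take γ' = 17.5 − 9.81 = 7.69 kN/m³ (soil below base is submerged).
q·N_q = 8.586 × 23.177 = 199 kPa
0.5·γ·B·N_γ = 0.5 × 7.69 × 2.18 × 20.8 = 174.35 kPa
q_ult = 199 + 174.35 = 373.34 kPa.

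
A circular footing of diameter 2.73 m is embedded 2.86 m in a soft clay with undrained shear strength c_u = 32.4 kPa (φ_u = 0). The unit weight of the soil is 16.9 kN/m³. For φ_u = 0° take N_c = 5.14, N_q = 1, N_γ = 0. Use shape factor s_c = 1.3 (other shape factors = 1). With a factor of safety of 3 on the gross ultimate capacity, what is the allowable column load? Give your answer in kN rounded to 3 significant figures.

Effective surcharge at the founding depth q = γ·D_f = 16.9 × 2.86 = 48.334 kPa.
q_ult = c·N_c·s_c + q·N_q
     = 32.4 × 5.14 × 1.3 + 48.334 × 1
     = 216.5 + 48.334 = 264.83 kPa.
Gross allowable pressure q_all = 264.83 / 3 = 88.277 kPa.
Footing area = 5.8535 m², so allowable column load = 88.277 × 5.8535 = 516.73 kN.

P_all ≈ 517 kN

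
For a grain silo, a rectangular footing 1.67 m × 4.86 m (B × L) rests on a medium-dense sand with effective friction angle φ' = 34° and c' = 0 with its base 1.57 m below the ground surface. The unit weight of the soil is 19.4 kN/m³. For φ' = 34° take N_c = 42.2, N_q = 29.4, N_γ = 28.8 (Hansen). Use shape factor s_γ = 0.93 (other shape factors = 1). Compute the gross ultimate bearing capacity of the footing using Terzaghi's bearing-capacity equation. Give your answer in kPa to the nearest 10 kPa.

q_ult ≈ 1330 kPa

Effective surcharge at the founding depth q = γ·D_f = 19.4 × 1.57 = 30.458 kPa.
q_ult = q·N_q + 0.5·γ·B·N_γ·s_γ
     = 30.458 × 29.4 + 0.5 × 19.4 × 1.67 × 28.8 × 0.93
     = 895.47 + 433.87 = 1329.3 kPa.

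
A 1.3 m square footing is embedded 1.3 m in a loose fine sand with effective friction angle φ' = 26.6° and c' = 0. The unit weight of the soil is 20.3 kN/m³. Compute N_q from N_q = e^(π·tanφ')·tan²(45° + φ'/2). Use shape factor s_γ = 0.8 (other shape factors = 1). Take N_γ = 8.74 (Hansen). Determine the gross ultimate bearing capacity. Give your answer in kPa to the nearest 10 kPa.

q_ult ≈ 430 kPa

tan26.6° = 0.5008, so N_q = e^(π×0.5008)·tan²(58.3°) = 4.822 × 2.622 = 12.64.
q = γ·D_f = 20.3 × 1.3 = 26.39 kPa.
q·N_q = 26.39 × 12.641 = 333.61 kPa
0.5·γ·B·N_γ·s_γ = 0.5 × 20.3 × 1.3 × 8.74 × 0.8 = 92.259 kPa
q_ult = 333.61 + 92.259 = 425.87 kPa.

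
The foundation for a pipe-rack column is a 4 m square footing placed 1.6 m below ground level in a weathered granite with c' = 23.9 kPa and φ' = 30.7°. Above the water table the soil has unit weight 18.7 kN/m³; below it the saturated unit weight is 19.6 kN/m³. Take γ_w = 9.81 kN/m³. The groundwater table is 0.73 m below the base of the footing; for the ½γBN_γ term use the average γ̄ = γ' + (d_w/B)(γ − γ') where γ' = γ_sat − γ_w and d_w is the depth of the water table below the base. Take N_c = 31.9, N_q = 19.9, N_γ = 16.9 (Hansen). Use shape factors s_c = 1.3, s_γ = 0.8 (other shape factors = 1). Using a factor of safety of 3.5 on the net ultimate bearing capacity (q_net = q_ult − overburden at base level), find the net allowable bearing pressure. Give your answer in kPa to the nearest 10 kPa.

q_all(net) ≈ 530 kPa

Effective surcharge at the founding depth q = γ·D_f = 18.7 × 1.6 = 29.92 kPa.
With d_w = 0.73 m < B, γ̄ = 9.79 + (0.73/4) × (18.7 − 9.79) = 11.416 kN/m³.
q_ult = c·N_c·s_c + q·N_q + 0.5·γ·B·N_γ·s_γ
     = 23.9 × 31.9 × 1.3 + 29.92 × 19.9 + 0.5 × 11.416 × 4 × 16.9 × 0.8
     = 991.13 + 595.41 + 308.69 = 1895.2 kPa.
q_net = 1895.2 − 29.92 = 1865.3 kPa.
q_all(net) = 1865.3 / 3.5 = 532.95 kPa.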